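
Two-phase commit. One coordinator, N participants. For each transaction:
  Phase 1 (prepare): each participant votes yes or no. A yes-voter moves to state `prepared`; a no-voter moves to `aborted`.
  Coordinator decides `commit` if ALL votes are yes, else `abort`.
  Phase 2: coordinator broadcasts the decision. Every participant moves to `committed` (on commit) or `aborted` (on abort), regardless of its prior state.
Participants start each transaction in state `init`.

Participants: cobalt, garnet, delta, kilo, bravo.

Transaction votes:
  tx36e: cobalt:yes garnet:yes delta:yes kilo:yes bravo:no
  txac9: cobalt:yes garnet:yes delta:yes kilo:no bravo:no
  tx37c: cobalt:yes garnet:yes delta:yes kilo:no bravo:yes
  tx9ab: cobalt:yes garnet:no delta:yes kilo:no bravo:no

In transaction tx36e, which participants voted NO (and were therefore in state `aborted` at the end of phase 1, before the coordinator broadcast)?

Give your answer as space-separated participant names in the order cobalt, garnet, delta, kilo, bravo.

Txn tx36e phase 1: cobalt yes -> prepared; garnet yes -> prepared; delta yes -> prepared; kilo yes -> prepared; bravo no -> aborted

Answer: bravo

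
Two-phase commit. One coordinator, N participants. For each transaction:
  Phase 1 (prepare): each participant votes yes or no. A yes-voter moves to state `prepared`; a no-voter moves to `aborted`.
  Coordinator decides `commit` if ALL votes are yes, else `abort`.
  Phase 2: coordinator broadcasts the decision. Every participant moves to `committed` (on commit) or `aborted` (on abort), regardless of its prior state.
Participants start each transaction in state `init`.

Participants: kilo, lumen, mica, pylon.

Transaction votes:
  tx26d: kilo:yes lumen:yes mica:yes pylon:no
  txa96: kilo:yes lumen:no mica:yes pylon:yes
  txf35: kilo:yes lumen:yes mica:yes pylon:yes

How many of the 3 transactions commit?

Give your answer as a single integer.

Answer: 1

Derivation:
tx26d: no from pylon -> abort (commits=0)
txa96: no from lumen -> abort (commits=0)
txf35: all yes -> commit (commits=1)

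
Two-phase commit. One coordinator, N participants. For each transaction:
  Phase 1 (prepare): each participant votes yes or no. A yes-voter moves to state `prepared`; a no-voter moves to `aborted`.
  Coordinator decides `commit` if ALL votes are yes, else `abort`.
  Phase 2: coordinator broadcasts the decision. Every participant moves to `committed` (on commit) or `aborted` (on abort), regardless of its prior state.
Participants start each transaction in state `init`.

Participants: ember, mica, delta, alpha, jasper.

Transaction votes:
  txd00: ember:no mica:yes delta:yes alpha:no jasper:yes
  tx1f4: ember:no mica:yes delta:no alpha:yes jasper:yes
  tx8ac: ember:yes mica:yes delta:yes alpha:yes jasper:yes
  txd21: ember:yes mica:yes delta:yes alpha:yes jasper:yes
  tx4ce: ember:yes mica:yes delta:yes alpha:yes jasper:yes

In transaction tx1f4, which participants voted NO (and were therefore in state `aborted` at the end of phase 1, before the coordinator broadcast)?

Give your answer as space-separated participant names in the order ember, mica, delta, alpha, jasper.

Answer: ember delta

Derivation:
Txn tx1f4 phase 1: ember no -> aborted; mica yes -> prepared; delta no -> aborted; alpha yes -> prepared; jasper yes -> prepared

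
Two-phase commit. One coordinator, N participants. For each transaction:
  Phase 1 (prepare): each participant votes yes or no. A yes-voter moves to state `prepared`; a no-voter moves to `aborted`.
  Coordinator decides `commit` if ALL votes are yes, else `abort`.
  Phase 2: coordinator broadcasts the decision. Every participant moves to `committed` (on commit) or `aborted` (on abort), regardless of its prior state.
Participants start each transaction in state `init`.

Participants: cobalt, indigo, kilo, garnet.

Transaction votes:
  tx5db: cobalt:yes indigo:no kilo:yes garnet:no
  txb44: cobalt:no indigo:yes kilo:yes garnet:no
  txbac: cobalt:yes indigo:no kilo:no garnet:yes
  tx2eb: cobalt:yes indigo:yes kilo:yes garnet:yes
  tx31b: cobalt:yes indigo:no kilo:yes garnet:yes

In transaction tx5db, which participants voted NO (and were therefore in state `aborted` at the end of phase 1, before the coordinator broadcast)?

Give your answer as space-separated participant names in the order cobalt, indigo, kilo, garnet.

Answer: indigo garnet

Derivation:
Txn tx5db phase 1: cobalt yes -> prepared; indigo no -> aborted; kilo yes -> prepared; garnet no -> aborted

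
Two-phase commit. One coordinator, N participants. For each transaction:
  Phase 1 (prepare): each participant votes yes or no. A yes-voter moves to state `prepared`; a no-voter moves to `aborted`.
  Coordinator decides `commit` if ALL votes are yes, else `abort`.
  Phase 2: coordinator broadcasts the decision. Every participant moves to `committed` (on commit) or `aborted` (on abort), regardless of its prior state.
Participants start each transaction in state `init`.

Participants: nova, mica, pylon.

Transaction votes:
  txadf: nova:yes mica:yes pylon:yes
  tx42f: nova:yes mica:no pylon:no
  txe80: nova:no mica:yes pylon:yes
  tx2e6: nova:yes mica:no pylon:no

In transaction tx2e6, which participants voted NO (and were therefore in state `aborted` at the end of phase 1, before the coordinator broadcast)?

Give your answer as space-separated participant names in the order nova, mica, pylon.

Txn tx2e6 phase 1: nova yes -> prepared; mica no -> aborted; pylon no -> aborted

Answer: mica pylon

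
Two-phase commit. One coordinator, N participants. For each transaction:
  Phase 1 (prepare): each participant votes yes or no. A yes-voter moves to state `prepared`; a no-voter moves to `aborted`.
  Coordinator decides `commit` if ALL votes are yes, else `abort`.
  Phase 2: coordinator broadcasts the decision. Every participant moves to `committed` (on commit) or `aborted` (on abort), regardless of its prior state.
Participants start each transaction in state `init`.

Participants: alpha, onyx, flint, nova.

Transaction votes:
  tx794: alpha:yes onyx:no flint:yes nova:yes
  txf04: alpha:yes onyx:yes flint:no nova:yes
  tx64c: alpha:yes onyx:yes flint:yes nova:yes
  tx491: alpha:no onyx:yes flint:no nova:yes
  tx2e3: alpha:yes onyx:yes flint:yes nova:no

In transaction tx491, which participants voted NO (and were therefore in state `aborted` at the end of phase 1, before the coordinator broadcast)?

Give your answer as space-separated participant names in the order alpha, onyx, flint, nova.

Answer: alpha flint

Derivation:
Txn tx491 phase 1: alpha no -> aborted; onyx yes -> prepared; flint no -> aborted; nova yes -> prepared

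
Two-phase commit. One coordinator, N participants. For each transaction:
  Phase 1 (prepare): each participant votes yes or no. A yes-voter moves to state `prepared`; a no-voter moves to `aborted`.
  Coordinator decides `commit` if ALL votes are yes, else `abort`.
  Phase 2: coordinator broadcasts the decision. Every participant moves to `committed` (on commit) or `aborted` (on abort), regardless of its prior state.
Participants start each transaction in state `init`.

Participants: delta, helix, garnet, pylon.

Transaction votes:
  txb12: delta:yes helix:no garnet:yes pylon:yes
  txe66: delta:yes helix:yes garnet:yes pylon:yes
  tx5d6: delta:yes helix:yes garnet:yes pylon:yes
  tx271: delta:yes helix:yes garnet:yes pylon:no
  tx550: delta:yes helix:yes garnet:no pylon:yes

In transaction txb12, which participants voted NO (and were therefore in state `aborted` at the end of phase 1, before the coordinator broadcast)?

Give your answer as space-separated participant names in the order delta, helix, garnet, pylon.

Answer: helix

Derivation:
Txn txb12 phase 1: delta yes -> prepared; helix no -> aborted; garnet yes -> prepared; pylon yes -> prepared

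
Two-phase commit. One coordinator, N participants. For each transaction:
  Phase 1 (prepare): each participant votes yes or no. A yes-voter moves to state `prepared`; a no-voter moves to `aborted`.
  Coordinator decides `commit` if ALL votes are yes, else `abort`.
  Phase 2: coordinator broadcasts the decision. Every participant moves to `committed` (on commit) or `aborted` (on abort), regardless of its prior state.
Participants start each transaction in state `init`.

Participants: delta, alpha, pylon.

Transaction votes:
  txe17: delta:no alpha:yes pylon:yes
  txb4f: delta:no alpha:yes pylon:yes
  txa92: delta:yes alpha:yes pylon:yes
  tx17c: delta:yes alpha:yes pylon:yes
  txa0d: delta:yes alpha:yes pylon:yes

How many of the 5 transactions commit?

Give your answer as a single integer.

txe17: no from delta -> abort (commits=0)
txb4f: no from delta -> abort (commits=0)
txa92: all yes -> commit (commits=1)
tx17c: all yes -> commit (commits=2)
txa0d: all yes -> commit (commits=3)

Answer: 3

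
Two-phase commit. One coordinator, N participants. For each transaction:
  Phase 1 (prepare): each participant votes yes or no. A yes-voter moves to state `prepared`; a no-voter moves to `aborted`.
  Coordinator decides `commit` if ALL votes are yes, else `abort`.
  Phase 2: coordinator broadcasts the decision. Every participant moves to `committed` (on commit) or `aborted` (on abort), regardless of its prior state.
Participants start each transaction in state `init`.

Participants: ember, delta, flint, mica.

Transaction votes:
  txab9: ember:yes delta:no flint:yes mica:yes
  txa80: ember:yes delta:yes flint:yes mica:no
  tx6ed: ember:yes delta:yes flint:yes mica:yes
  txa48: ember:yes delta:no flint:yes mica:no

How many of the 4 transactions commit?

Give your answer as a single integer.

Answer: 1

Derivation:
txab9: no from delta -> abort (commits=0)
txa80: no from mica -> abort (commits=0)
tx6ed: all yes -> commit (commits=1)
txa48: no from delta, mica -> abort (commits=1)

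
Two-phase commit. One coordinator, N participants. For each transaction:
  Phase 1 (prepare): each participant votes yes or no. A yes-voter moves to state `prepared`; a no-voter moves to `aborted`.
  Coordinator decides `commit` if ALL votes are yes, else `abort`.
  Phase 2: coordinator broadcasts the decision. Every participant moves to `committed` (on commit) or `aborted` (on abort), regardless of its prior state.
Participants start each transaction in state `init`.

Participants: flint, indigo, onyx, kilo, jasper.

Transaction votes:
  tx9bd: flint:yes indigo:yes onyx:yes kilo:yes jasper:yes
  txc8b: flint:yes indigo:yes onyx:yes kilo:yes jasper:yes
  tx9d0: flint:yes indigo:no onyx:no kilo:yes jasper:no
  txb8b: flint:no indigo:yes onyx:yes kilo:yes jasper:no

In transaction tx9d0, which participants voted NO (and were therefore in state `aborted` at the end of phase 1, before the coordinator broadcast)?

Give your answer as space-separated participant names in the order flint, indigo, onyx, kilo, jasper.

Answer: indigo onyx jasper

Derivation:
Txn tx9d0 phase 1: flint yes -> prepared; indigo no -> aborted; onyx no -> aborted; kilo yes -> prepared; jasper no -> aborted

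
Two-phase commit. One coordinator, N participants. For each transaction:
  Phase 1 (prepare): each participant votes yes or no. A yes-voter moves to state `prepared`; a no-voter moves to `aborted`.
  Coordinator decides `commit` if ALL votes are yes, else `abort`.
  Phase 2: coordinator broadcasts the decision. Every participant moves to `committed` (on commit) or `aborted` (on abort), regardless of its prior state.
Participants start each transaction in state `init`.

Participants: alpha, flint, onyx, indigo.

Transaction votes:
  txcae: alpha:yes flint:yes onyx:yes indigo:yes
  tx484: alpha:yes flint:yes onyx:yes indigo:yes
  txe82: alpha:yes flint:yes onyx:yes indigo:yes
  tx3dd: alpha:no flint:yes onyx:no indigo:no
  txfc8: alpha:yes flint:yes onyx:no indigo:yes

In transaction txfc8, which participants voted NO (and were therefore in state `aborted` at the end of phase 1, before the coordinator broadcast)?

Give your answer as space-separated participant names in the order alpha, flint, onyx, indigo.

Txn txfc8 phase 1: alpha yes -> prepared; flint yes -> prepared; onyx no -> aborted; indigo yes -> prepared

Answer: onyx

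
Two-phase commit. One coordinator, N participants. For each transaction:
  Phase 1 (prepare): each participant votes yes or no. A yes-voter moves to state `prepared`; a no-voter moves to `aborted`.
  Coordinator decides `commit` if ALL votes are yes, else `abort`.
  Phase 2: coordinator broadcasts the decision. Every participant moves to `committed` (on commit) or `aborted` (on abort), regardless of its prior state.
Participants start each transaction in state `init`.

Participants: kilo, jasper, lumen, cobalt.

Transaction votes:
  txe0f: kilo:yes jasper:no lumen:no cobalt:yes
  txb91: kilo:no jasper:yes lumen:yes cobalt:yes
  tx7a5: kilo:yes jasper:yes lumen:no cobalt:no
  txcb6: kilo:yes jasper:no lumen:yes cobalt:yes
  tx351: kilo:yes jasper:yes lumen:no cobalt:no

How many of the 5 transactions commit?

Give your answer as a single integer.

Answer: 0

Derivation:
txe0f: no from jasper, lumen -> abort (commits=0)
txb91: no from kilo -> abort (commits=0)
tx7a5: no from lumen, cobalt -> abort (commits=0)
txcb6: no from jasper -> abort (commits=0)
tx351: no from lumen, cobalt -> abort (commits=0)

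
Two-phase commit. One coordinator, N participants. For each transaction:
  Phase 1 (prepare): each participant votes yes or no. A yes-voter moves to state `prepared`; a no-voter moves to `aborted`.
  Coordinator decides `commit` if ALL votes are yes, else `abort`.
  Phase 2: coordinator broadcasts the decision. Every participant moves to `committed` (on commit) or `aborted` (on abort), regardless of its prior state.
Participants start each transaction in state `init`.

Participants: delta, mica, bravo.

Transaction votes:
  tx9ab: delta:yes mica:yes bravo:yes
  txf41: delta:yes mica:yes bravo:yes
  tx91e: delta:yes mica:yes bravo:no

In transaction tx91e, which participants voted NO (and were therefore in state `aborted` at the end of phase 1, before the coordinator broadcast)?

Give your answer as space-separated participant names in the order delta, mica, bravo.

Answer: bravo

Derivation:
Txn tx91e phase 1: delta yes -> prepared; mica yes -> prepared; bravo no -> aborted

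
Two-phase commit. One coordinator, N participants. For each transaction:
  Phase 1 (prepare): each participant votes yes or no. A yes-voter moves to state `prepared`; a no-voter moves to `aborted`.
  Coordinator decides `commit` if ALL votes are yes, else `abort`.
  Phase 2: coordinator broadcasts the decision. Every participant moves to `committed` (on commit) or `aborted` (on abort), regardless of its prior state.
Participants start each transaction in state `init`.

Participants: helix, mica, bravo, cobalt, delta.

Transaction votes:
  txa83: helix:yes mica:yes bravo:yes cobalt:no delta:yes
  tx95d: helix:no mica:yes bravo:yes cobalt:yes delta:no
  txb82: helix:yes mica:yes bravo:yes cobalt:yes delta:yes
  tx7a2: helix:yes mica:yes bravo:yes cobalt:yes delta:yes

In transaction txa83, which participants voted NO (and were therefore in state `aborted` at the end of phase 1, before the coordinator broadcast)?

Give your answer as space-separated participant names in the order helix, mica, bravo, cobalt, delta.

Txn txa83 phase 1: helix yes -> prepared; mica yes -> prepared; bravo yes -> prepared; cobalt no -> aborted; delta yes -> prepared

Answer: cobalt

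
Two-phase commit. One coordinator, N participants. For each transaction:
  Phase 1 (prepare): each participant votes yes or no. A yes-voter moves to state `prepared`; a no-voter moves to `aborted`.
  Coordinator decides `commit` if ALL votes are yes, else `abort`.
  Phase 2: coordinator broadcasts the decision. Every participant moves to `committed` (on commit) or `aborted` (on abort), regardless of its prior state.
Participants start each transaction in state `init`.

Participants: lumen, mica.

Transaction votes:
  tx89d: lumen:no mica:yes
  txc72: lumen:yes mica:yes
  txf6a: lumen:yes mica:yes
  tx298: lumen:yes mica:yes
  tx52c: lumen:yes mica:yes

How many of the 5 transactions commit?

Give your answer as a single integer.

Answer: 4

Derivation:
tx89d: no from lumen -> abort (commits=0)
txc72: all yes -> commit (commits=1)
txf6a: all yes -> commit (commits=2)
tx298: all yes -> commit (commits=3)
tx52c: all yes -> commit (commits=4)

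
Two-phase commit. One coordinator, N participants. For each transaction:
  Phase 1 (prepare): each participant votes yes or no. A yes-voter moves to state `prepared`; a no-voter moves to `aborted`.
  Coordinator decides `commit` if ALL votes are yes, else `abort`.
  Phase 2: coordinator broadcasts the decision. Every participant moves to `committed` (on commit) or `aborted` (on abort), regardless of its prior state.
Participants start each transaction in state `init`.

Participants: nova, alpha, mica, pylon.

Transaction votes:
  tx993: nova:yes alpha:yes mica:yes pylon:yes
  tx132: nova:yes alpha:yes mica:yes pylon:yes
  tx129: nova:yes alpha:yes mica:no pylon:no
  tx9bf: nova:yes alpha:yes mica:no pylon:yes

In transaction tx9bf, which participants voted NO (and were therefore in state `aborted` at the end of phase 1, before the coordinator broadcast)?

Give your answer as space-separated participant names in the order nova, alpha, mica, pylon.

Answer: mica

Derivation:
Txn tx9bf phase 1: nova yes -> prepared; alpha yes -> prepared; mica no -> aborted; pylon yes -> prepared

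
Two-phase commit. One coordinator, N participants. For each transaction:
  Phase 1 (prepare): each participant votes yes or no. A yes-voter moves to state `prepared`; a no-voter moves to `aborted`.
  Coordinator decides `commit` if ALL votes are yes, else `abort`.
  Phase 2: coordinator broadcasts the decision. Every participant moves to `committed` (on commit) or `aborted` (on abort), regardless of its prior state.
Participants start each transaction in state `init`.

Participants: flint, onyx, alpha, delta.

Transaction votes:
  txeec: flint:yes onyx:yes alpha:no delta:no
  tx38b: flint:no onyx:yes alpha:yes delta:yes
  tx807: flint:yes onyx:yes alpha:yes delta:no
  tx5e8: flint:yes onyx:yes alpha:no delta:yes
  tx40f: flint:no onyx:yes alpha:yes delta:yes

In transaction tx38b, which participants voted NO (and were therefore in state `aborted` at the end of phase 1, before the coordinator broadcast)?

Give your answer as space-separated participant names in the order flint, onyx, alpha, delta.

Txn tx38b phase 1: flint no -> aborted; onyx yes -> prepared; alpha yes -> prepared; delta yes -> prepared

Answer: flint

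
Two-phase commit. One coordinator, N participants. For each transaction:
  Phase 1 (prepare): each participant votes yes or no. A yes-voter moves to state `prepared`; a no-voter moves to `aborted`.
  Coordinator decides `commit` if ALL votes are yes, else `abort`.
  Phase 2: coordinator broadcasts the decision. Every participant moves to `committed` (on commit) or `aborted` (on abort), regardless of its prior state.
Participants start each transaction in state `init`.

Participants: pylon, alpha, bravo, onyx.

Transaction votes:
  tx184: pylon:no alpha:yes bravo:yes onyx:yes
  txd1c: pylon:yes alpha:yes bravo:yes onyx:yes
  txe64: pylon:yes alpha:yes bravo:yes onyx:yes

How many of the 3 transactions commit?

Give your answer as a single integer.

tx184: no from pylon -> abort (commits=0)
txd1c: all yes -> commit (commits=1)
txe64: all yes -> commit (commits=2)

Answer: 2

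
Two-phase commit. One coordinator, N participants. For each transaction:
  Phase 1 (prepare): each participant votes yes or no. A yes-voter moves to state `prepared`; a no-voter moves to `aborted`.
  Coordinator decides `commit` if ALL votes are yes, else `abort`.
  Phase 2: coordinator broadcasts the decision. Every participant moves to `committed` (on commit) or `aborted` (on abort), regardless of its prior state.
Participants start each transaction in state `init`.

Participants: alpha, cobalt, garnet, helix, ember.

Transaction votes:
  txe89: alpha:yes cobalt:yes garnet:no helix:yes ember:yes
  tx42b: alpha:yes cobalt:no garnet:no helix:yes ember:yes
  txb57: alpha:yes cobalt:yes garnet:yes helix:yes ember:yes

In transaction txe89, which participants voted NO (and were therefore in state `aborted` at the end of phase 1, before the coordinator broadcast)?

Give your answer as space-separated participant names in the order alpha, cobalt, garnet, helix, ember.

Answer: garnet

Derivation:
Txn txe89 phase 1: alpha yes -> prepared; cobalt yes -> prepared; garnet no -> aborted; helix yes -> prepared; ember yes -> prepared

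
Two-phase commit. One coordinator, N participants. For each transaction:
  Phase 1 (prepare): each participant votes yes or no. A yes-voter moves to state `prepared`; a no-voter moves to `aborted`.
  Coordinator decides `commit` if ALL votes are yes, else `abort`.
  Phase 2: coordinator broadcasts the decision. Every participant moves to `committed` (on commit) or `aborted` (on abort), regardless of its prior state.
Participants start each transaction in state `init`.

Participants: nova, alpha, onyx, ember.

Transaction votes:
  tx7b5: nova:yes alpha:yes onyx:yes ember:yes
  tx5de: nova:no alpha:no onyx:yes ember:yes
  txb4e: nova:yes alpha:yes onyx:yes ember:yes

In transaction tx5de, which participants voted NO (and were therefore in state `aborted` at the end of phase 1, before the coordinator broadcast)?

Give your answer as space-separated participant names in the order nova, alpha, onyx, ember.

Answer: nova alpha

Derivation:
Txn tx5de phase 1: nova no -> aborted; alpha no -> aborted; onyx yes -> prepared; ember yes -> prepared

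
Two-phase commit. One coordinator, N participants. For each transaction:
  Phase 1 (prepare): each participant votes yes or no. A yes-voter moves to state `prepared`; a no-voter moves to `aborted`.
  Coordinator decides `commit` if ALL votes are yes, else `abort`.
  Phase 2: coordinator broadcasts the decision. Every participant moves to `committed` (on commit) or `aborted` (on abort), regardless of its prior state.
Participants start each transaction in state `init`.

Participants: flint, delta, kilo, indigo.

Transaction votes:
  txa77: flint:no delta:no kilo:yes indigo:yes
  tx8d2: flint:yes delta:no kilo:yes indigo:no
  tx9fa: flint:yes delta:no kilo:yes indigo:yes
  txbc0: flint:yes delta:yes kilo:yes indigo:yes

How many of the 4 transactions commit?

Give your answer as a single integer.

txa77: no from flint, delta -> abort (commits=0)
tx8d2: no from delta, indigo -> abort (commits=0)
tx9fa: no from delta -> abort (commits=0)
txbc0: all yes -> commit (commits=1)

Answer: 1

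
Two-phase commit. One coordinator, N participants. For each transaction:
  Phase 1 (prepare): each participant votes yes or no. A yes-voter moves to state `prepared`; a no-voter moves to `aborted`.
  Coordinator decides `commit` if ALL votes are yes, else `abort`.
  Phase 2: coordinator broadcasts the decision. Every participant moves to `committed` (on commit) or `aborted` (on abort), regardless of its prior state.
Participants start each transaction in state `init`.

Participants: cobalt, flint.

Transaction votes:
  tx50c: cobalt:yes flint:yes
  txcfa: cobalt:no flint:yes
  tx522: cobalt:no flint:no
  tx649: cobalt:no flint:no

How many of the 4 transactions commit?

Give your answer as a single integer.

tx50c: all yes -> commit (commits=1)
txcfa: no from cobalt -> abort (commits=1)
tx522: no from cobalt, flint -> abort (commits=1)
tx649: no from cobalt, flint -> abort (commits=1)

Answer: 1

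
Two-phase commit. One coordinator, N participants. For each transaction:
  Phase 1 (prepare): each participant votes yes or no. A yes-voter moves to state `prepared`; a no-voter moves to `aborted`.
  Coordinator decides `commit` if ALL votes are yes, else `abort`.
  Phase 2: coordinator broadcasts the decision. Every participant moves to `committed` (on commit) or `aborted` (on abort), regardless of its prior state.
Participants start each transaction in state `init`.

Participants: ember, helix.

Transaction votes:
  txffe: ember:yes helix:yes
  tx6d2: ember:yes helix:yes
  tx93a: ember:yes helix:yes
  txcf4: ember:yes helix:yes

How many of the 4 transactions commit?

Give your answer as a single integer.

txffe: all yes -> commit (commits=1)
tx6d2: all yes -> commit (commits=2)
tx93a: all yes -> commit (commits=3)
txcf4: all yes -> commit (commits=4)

Answer: 4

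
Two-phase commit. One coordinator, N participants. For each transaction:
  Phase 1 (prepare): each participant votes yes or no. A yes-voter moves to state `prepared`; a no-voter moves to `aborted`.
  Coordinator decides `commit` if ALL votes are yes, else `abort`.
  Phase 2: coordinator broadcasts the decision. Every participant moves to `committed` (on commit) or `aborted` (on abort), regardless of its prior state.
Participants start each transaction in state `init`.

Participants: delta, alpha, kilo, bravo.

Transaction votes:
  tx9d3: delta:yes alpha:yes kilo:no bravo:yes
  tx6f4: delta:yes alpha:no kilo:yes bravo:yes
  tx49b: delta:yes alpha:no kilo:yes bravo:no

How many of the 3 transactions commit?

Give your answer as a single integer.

Answer: 0

Derivation:
tx9d3: no from kilo -> abort (commits=0)
tx6f4: no from alpha -> abort (commits=0)
tx49b: no from alpha, bravo -> abort (commits=0)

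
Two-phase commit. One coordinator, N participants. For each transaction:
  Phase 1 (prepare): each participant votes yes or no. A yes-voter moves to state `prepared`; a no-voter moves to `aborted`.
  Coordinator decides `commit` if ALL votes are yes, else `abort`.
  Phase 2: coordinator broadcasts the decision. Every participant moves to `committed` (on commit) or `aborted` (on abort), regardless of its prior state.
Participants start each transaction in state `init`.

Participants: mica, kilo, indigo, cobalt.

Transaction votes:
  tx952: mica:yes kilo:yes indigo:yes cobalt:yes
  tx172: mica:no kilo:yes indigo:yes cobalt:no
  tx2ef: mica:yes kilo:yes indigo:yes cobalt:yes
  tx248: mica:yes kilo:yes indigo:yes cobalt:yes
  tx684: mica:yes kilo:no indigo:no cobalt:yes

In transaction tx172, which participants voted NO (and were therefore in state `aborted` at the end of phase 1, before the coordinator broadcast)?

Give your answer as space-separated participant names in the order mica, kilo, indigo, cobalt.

Txn tx172 phase 1: mica no -> aborted; kilo yes -> prepared; indigo yes -> prepared; cobalt no -> aborted

Answer: mica cobalt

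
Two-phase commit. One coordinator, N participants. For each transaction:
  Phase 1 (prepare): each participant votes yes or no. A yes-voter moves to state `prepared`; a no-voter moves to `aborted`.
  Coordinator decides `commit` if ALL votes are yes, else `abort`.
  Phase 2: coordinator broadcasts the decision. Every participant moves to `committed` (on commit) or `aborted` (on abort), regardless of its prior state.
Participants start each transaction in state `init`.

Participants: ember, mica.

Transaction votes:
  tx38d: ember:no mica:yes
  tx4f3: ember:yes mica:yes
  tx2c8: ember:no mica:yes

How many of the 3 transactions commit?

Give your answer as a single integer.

Answer: 1

Derivation:
tx38d: no from ember -> abort (commits=0)
tx4f3: all yes -> commit (commits=1)
tx2c8: no from ember -> abort (commits=1)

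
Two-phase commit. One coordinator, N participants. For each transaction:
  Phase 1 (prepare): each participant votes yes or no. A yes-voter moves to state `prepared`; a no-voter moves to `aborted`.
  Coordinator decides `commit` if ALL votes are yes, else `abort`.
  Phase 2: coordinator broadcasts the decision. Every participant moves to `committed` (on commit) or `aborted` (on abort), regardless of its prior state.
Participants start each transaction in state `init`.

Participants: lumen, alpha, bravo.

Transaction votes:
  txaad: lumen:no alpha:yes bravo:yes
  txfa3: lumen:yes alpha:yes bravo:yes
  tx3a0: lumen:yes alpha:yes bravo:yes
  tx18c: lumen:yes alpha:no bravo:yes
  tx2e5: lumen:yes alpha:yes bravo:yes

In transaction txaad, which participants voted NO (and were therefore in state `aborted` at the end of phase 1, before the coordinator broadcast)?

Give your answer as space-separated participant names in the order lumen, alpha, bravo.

Answer: lumen

Derivation:
Txn txaad phase 1: lumen no -> aborted; alpha yes -> prepared; bravo yes -> prepared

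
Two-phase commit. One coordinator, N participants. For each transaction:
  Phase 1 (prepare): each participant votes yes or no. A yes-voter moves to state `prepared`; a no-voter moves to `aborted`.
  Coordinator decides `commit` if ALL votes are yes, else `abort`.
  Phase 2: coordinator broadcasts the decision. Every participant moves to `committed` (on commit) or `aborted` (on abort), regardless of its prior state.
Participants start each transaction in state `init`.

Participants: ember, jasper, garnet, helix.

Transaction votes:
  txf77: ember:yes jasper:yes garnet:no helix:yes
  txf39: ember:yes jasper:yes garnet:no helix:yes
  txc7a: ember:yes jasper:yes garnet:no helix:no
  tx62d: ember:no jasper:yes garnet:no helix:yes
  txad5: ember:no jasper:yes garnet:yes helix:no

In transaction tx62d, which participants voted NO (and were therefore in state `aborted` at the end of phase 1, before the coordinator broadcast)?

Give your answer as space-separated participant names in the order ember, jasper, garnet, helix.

Answer: ember garnet

Derivation:
Txn tx62d phase 1: ember no -> aborted; jasper yes -> prepared; garnet no -> aborted; helix yes -> prepared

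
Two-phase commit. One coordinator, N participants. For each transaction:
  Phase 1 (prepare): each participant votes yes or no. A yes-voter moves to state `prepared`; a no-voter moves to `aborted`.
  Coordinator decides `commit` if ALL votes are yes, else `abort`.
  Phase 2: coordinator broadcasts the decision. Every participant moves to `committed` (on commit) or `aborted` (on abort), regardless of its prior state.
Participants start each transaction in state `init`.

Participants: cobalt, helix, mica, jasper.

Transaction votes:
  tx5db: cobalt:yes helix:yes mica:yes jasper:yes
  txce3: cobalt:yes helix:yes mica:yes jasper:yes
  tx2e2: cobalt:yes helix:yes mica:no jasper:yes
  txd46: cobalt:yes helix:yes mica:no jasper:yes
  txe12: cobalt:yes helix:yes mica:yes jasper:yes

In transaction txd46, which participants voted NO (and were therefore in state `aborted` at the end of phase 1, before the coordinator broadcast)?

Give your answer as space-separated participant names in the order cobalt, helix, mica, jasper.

Answer: mica

Derivation:
Txn txd46 phase 1: cobalt yes -> prepared; helix yes -> prepared; mica no -> aborted; jasper yes -> prepared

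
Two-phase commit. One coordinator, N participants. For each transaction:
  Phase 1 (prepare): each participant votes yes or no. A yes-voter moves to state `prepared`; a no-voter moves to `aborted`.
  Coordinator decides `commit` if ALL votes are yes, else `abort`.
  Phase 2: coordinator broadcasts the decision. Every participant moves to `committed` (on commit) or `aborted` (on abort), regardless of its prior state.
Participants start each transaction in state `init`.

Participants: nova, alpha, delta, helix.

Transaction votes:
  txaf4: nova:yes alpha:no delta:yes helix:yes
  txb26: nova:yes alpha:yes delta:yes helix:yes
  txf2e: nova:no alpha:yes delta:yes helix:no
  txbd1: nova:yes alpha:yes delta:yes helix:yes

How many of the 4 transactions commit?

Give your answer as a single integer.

Answer: 2

Derivation:
txaf4: no from alpha -> abort (commits=0)
txb26: all yes -> commit (commits=1)
txf2e: no from nova, helix -> abort (commits=1)
txbd1: all yes -> commit (commits=2)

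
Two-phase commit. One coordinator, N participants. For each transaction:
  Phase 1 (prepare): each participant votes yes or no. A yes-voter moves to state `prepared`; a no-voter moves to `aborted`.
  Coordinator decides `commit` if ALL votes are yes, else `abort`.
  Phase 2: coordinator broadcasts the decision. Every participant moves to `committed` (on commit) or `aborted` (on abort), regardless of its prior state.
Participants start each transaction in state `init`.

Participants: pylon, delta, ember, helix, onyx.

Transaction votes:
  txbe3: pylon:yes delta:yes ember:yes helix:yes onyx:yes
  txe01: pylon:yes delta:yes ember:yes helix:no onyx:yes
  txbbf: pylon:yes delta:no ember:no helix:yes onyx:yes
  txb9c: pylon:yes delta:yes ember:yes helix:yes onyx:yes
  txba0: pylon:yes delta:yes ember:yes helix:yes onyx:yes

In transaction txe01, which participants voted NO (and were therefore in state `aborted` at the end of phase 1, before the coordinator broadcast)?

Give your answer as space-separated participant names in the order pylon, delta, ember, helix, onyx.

Txn txe01 phase 1: pylon yes -> prepared; delta yes -> prepared; ember yes -> prepared; helix no -> aborted; onyx yes -> prepared

Answer: helix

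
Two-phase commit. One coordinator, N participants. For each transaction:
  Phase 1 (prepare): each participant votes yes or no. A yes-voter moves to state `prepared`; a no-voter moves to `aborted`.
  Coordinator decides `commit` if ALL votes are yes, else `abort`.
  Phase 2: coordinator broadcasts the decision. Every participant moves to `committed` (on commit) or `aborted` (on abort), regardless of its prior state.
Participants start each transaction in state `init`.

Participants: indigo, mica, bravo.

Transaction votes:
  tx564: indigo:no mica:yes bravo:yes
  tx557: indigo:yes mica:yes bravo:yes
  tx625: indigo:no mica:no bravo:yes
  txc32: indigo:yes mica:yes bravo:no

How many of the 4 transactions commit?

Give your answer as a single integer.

Answer: 1

Derivation:
tx564: no from indigo -> abort (commits=0)
tx557: all yes -> commit (commits=1)
tx625: no from indigo, mica -> abort (commits=1)
txc32: no from bravo -> abort (commits=1)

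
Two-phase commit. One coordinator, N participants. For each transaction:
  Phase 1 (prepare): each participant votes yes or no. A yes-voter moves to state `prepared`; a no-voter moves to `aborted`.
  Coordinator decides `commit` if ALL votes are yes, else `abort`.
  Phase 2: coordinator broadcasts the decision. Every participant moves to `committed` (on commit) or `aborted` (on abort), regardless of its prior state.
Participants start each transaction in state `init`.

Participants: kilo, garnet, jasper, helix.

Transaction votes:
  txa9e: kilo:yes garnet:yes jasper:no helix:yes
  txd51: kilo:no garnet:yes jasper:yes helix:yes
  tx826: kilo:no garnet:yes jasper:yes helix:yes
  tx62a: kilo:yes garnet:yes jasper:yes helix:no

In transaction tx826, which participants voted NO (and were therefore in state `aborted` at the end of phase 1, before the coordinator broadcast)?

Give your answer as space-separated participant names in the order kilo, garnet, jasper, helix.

Txn tx826 phase 1: kilo no -> aborted; garnet yes -> prepared; jasper yes -> prepared; helix yes -> prepared

Answer: kilo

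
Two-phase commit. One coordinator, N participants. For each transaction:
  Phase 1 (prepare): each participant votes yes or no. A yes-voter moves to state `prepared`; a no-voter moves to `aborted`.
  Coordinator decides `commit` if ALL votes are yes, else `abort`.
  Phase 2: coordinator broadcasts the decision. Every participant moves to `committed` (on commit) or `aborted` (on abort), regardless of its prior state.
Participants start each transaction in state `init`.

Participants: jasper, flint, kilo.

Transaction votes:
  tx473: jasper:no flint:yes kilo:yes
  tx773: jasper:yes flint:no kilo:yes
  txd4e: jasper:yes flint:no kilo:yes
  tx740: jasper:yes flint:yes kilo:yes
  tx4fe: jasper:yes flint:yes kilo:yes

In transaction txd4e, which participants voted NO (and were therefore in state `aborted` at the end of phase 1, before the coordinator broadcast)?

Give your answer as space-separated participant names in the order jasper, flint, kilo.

Answer: flint

Derivation:
Txn txd4e phase 1: jasper yes -> prepared; flint no -> aborted; kilo yes -> prepared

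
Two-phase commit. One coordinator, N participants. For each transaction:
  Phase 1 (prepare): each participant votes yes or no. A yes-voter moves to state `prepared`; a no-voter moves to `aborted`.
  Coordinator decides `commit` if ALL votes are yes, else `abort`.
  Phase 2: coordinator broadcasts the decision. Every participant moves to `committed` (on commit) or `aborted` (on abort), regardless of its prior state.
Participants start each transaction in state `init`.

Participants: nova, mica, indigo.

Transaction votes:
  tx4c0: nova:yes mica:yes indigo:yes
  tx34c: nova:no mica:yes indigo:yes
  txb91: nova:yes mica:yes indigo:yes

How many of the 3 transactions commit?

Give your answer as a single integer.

tx4c0: all yes -> commit (commits=1)
tx34c: no from nova -> abort (commits=1)
txb91: all yes -> commit (commits=2)

Answer: 2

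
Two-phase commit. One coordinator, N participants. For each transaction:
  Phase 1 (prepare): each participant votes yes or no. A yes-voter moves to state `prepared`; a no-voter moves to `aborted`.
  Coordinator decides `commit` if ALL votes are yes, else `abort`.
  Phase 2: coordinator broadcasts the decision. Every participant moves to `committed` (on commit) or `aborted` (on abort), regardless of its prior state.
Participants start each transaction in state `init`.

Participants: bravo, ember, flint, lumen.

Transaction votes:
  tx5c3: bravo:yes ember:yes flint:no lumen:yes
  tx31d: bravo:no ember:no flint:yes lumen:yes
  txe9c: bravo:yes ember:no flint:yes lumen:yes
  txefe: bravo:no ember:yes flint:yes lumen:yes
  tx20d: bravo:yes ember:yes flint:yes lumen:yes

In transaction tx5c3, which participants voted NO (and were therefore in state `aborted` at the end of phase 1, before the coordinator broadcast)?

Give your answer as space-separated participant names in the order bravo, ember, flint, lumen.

Txn tx5c3 phase 1: bravo yes -> prepared; ember yes -> prepared; flint no -> aborted; lumen yes -> prepared

Answer: flint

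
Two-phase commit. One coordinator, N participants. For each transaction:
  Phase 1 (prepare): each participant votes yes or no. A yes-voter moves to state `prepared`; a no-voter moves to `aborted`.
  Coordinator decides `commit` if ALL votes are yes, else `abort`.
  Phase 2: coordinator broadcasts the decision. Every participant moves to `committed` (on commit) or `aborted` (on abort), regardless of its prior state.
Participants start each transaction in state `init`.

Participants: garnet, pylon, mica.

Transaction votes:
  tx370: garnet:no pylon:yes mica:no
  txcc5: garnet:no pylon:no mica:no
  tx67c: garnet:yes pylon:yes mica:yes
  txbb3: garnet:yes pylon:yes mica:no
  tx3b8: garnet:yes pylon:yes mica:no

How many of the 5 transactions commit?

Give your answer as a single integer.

Answer: 1

Derivation:
tx370: no from garnet, mica -> abort (commits=0)
txcc5: no from garnet, pylon, mica -> abort (commits=0)
tx67c: all yes -> commit (commits=1)
txbb3: no from mica -> abort (commits=1)
tx3b8: no from mica -> abort (commits=1)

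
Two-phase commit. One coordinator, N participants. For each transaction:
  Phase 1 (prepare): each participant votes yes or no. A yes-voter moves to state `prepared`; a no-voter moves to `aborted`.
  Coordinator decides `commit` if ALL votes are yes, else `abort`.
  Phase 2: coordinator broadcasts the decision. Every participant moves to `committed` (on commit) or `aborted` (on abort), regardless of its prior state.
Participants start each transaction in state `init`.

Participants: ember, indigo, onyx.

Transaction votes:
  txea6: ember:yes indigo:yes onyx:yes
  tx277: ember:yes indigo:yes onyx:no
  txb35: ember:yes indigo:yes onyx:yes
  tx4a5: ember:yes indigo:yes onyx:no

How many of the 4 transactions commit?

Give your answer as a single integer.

Answer: 2

Derivation:
txea6: all yes -> commit (commits=1)
tx277: no from onyx -> abort (commits=1)
txb35: all yes -> commit (commits=2)
tx4a5: no from onyx -> abort (commits=2)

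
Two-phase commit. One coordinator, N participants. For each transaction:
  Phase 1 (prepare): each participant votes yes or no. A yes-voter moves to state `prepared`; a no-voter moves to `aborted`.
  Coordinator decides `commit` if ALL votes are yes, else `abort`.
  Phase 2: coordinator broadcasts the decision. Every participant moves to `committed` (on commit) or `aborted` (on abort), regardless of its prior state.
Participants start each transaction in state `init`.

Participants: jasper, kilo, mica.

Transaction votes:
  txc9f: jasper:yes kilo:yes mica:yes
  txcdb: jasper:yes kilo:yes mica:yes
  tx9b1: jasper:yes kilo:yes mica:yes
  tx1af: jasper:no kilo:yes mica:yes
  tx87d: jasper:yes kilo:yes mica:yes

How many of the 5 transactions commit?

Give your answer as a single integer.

Answer: 4

Derivation:
txc9f: all yes -> commit (commits=1)
txcdb: all yes -> commit (commits=2)
tx9b1: all yes -> commit (commits=3)
tx1af: no from jasper -> abort (commits=3)
tx87d: all yes -> commit (commits=4)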